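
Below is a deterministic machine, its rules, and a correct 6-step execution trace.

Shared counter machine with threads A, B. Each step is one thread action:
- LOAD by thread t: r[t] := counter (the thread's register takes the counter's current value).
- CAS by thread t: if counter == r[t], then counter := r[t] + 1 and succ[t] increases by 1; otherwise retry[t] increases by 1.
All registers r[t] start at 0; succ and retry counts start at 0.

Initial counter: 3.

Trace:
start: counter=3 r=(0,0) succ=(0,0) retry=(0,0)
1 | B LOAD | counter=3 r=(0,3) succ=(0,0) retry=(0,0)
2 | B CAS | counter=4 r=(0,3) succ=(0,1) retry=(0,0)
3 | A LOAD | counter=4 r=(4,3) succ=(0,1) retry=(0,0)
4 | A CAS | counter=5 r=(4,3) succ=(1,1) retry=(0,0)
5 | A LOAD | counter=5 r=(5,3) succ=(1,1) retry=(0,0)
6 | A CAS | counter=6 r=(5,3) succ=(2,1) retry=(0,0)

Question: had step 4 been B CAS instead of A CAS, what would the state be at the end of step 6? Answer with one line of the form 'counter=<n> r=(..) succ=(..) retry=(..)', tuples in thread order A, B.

(re-executing from step 4 with the substitution; state before step 4: counter=4 r=(4,3) succ=(0,1) retry=(0,0))
4 | B CAS | counter=4 r=(4,3) succ=(0,1) retry=(0,1)
5 | A LOAD | counter=4 r=(4,3) succ=(0,1) retry=(0,1)
6 | A CAS | counter=5 r=(4,3) succ=(1,1) retry=(0,1)

counter=5 r=(4,3) succ=(1,1) retry=(0,1)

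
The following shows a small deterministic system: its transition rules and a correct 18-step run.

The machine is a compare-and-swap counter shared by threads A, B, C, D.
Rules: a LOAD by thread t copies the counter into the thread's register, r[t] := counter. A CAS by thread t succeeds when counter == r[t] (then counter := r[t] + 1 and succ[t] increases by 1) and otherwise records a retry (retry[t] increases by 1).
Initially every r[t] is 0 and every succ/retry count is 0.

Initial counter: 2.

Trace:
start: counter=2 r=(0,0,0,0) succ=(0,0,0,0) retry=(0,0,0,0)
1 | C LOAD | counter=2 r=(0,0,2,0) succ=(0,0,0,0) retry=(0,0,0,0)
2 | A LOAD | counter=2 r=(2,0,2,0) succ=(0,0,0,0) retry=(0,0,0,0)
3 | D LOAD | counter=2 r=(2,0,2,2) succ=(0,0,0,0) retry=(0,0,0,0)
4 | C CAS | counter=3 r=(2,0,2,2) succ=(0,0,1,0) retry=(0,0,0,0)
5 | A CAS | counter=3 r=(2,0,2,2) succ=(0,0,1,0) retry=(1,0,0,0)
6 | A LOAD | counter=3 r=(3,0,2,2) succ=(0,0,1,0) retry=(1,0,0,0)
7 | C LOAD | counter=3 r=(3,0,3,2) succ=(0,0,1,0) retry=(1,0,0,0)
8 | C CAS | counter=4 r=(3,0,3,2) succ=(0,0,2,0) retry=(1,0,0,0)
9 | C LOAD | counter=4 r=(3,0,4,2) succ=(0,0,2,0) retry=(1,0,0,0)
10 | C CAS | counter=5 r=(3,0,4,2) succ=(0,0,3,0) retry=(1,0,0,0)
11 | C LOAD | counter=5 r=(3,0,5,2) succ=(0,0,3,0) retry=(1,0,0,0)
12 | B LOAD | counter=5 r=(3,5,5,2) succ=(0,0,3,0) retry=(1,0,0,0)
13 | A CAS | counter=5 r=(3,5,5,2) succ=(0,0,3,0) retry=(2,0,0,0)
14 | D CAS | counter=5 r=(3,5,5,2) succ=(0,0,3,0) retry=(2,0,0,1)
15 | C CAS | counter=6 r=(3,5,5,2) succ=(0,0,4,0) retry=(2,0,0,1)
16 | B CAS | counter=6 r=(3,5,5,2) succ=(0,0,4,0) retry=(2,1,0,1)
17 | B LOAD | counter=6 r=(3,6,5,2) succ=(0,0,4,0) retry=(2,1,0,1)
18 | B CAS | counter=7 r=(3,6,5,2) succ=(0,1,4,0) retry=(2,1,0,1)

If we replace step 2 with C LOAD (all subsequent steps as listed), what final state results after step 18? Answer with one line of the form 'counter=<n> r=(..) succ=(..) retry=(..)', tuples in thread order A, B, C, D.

counter=7 r=(3,6,5,2) succ=(0,1,4,0) retry=(2,1,0,1)

(re-executing from step 2 with the substitution; state before step 2: counter=2 r=(0,0,2,0) succ=(0,0,0,0) retry=(0,0,0,0))
2 | C LOAD | counter=2 r=(0,0,2,0) succ=(0,0,0,0) retry=(0,0,0,0)
3 | D LOAD | counter=2 r=(0,0,2,2) succ=(0,0,0,0) retry=(0,0,0,0)
4 | C CAS | counter=3 r=(0,0,2,2) succ=(0,0,1,0) retry=(0,0,0,0)
5 | A CAS | counter=3 r=(0,0,2,2) succ=(0,0,1,0) retry=(1,0,0,0)
6 | A LOAD | counter=3 r=(3,0,2,2) succ=(0,0,1,0) retry=(1,0,0,0)
7 | C LOAD | counter=3 r=(3,0,3,2) succ=(0,0,1,0) retry=(1,0,0,0)
8 | C CAS | counter=4 r=(3,0,3,2) succ=(0,0,2,0) retry=(1,0,0,0)
9 | C LOAD | counter=4 r=(3,0,4,2) succ=(0,0,2,0) retry=(1,0,0,0)
10 | C CAS | counter=5 r=(3,0,4,2) succ=(0,0,3,0) retry=(1,0,0,0)
11 | C LOAD | counter=5 r=(3,0,5,2) succ=(0,0,3,0) retry=(1,0,0,0)
12 | B LOAD | counter=5 r=(3,5,5,2) succ=(0,0,3,0) retry=(1,0,0,0)
13 | A CAS | counter=5 r=(3,5,5,2) succ=(0,0,3,0) retry=(2,0,0,0)
14 | D CAS | counter=5 r=(3,5,5,2) succ=(0,0,3,0) retry=(2,0,0,1)
15 | C CAS | counter=6 r=(3,5,5,2) succ=(0,0,4,0) retry=(2,0,0,1)
16 | B CAS | counter=6 r=(3,5,5,2) succ=(0,0,4,0) retry=(2,1,0,1)
17 | B LOAD | counter=6 r=(3,6,5,2) succ=(0,0,4,0) retry=(2,1,0,1)
18 | B CAS | counter=7 r=(3,6,5,2) succ=(0,1,4,0) retry=(2,1,0,1)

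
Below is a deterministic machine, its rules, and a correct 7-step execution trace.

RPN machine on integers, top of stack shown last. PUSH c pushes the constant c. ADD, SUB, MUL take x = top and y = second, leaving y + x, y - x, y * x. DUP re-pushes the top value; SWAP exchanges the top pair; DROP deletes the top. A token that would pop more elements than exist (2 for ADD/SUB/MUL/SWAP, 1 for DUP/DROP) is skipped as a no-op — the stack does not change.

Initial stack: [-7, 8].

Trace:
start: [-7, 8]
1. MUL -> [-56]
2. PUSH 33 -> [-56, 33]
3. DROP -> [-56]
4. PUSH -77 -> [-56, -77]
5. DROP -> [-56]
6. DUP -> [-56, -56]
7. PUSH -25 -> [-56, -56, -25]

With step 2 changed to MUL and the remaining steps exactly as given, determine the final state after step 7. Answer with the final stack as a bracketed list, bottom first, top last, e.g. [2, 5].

(re-executing from step 2 with the substitution; state before step 2: [-56])
2. MUL -> [-56]
3. DROP -> []
4. PUSH -77 -> [-77]
5. DROP -> []
6. DUP -> []
7. PUSH -25 -> [-25]

[-25]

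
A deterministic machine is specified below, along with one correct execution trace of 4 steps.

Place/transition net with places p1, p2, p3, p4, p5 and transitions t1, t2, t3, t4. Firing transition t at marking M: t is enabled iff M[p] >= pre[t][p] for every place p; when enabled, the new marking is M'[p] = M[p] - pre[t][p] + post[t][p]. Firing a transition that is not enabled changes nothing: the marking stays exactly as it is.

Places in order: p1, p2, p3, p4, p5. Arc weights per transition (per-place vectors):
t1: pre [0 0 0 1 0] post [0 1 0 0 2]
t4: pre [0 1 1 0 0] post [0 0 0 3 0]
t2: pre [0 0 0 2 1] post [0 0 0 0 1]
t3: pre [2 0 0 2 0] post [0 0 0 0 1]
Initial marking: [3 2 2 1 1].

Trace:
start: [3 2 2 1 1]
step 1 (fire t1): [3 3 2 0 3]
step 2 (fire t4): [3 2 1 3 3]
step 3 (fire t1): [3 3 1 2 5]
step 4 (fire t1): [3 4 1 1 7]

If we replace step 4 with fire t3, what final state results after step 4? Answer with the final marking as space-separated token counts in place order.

(re-executing from step 4 with the substitution; state before step 4: [3 3 1 2 5])
step 4 (fire t3): [1 3 1 0 6]

1 3 1 0 6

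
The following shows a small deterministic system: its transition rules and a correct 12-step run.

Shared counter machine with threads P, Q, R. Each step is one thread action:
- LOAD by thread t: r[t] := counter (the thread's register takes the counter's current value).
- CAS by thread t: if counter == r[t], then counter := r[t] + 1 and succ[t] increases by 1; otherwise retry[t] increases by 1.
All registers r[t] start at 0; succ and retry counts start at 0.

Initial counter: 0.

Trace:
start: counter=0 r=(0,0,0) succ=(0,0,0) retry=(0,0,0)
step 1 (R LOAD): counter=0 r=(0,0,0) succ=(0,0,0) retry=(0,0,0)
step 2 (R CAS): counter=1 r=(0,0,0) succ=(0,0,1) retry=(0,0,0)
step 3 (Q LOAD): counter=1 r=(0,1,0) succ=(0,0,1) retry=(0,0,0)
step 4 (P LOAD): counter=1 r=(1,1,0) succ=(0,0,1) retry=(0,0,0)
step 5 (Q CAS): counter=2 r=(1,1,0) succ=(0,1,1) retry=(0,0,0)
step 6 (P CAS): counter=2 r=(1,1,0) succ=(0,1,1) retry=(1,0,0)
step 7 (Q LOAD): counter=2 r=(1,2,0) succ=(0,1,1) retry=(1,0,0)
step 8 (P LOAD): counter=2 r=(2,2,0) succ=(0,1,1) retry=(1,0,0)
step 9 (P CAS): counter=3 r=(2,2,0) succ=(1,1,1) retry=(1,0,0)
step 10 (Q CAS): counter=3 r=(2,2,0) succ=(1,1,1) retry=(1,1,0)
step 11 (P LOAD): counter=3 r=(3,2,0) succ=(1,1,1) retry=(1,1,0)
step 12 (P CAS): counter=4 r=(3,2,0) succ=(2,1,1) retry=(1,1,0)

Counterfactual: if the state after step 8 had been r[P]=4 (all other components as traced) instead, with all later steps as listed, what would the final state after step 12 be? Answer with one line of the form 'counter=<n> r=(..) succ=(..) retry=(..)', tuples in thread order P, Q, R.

counter=4 r=(3,2,0) succ=(1,2,1) retry=(2,0,0)

state after step 8 := counter=2 r=(4,2,0) succ=(0,1,1) retry=(1,0,0)
step 9 (P CAS): counter=2 r=(4,2,0) succ=(0,1,1) retry=(2,0,0)
step 10 (Q CAS): counter=3 r=(4,2,0) succ=(0,2,1) retry=(2,0,0)
step 11 (P LOAD): counter=3 r=(3,2,0) succ=(0,2,1) retry=(2,0,0)
step 12 (P CAS): counter=4 r=(3,2,0) succ=(1,2,1) retry=(2,0,0)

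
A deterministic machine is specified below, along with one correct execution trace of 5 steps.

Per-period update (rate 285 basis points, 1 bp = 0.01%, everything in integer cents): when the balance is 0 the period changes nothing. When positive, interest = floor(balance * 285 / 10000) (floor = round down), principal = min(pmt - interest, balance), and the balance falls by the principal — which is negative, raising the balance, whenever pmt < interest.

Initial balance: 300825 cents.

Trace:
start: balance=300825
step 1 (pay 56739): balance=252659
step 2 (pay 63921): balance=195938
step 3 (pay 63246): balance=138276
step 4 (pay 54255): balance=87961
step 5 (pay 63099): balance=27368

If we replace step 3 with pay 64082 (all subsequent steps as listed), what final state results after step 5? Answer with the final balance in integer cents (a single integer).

26485

(re-executing from step 3 with the substitution; state before step 3: balance=195938)
step 3 (pay 64082): balance=137440
step 4 (pay 54255): balance=87102
step 5 (pay 63099): balance=26485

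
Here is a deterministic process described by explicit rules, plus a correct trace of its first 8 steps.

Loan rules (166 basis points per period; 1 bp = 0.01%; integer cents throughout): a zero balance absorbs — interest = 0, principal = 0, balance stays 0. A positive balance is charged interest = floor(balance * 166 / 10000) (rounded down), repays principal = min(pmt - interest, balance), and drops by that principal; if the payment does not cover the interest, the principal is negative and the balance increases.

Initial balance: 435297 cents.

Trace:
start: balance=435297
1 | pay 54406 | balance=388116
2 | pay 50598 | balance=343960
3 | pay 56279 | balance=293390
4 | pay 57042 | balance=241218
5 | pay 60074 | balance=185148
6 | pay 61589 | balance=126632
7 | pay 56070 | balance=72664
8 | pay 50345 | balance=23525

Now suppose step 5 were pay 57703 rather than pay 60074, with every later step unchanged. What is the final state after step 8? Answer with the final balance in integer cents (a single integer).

(re-executing from step 5 with the substitution; state before step 5: balance=241218)
5 | pay 57703 | balance=187519
6 | pay 61589 | balance=129042
7 | pay 56070 | balance=75114
8 | pay 50345 | balance=26015

26015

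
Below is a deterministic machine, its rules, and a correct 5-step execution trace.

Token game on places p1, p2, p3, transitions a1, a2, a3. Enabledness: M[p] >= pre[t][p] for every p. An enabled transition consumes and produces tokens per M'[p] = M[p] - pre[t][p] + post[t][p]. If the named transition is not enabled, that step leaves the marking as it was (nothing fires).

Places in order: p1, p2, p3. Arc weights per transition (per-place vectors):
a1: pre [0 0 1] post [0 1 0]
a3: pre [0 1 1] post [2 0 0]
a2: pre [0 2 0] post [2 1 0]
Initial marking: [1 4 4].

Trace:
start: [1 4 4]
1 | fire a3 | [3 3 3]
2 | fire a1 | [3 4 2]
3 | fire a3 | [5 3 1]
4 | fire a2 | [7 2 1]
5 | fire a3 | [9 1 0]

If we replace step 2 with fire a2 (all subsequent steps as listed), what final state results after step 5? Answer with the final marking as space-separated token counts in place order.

9 0 1

(re-executing from step 2 with the substitution; state before step 2: [3 3 3])
2 | fire a2 | [5 2 3]
3 | fire a3 | [7 1 2]
4 | fire a2 | [7 1 2]
5 | fire a3 | [9 0 1]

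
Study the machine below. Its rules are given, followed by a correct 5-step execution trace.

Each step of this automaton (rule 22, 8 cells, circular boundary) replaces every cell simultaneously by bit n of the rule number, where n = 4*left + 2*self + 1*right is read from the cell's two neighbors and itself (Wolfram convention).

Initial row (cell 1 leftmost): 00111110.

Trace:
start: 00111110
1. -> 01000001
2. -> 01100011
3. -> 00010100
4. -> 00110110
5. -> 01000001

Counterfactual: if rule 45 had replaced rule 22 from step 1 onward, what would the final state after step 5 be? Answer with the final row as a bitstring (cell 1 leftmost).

(re-executing steps 1..5 under rule 45; state before step 1: 00111110)
1. -> 10100000
2. -> 11101110
3. -> 10011001
4. -> 00010001
5. -> 01010101

01010101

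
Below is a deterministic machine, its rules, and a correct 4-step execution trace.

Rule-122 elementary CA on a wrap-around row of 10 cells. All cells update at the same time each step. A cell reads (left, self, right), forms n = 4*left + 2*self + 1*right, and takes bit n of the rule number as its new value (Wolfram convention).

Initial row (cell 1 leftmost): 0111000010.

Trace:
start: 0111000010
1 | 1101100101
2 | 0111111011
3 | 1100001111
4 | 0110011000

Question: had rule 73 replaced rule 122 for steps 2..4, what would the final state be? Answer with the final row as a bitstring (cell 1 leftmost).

1101101101

(re-executing steps 2..4 under rule 73; state before step 2: 1101100101)
2 | 0101100001
3 | 0001101100
4 | 1101101101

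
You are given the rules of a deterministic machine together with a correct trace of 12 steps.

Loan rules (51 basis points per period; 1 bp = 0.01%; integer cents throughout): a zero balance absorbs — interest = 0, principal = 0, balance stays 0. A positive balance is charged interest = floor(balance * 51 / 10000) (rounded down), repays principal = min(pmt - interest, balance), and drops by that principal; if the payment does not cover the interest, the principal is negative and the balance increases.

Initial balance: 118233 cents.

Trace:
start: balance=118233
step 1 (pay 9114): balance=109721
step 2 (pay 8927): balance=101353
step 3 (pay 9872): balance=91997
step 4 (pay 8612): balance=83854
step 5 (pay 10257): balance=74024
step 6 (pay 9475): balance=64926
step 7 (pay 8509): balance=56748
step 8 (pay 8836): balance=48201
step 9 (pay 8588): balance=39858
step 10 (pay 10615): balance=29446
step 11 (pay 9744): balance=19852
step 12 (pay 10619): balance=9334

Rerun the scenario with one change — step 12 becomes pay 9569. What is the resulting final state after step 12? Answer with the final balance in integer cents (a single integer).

(re-executing from step 12 with the substitution; state before step 12: balance=19852)
step 12 (pay 9569): balance=10384

10384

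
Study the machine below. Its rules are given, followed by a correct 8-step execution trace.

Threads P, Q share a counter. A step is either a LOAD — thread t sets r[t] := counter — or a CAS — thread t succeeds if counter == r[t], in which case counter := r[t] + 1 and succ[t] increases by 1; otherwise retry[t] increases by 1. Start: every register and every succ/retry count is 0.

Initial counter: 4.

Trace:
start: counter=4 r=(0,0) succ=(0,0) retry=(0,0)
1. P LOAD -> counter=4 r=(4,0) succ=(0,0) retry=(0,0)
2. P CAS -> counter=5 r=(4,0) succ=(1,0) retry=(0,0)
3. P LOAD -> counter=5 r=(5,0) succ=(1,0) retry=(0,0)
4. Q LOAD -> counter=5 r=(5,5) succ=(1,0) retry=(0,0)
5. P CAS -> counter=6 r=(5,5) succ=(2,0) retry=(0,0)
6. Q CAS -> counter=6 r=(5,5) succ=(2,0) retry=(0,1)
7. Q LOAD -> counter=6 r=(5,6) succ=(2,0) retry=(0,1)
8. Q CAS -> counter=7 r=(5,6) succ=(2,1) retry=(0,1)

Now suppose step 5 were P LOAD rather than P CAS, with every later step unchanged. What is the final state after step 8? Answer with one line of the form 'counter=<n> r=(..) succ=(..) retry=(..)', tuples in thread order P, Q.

counter=7 r=(5,6) succ=(1,2) retry=(0,0)

(re-executing from step 5 with the substitution; state before step 5: counter=5 r=(5,5) succ=(1,0) retry=(0,0))
5. P LOAD -> counter=5 r=(5,5) succ=(1,0) retry=(0,0)
6. Q CAS -> counter=6 r=(5,5) succ=(1,1) retry=(0,0)
7. Q LOAD -> counter=6 r=(5,6) succ=(1,1) retry=(0,0)
8. Q CAS -> counter=7 r=(5,6) succ=(1,2) retry=(0,0)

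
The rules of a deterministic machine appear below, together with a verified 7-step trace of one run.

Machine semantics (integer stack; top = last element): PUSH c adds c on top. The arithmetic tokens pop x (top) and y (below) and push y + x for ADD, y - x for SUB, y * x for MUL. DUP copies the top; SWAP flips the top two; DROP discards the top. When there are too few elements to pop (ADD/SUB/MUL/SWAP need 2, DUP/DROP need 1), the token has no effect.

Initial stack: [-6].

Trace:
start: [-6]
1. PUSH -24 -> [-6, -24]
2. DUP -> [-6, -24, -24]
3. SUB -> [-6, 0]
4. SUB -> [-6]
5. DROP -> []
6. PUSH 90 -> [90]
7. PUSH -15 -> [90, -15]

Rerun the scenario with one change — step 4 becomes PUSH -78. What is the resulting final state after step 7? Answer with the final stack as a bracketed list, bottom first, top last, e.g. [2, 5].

[-6, 0, 90, -15]

(re-executing from step 4 with the substitution; state before step 4: [-6, 0])
4. PUSH -78 -> [-6, 0, -78]
5. DROP -> [-6, 0]
6. PUSH 90 -> [-6, 0, 90]
7. PUSH -15 -> [-6, 0, 90, -15]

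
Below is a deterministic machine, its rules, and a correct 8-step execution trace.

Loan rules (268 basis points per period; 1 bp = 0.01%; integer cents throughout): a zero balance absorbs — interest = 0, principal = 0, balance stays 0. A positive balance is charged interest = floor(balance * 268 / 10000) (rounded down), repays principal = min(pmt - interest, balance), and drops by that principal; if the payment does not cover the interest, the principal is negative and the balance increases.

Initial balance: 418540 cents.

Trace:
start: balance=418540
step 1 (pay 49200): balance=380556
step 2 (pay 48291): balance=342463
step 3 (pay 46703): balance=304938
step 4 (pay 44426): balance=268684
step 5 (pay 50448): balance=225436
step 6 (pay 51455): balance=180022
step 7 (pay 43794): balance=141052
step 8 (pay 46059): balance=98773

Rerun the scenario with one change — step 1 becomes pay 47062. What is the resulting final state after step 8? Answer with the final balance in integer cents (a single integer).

101345

(re-executing from step 1 with the substitution; state before step 1: balance=418540)
step 1 (pay 47062): balance=382694
step 2 (pay 48291): balance=344659
step 3 (pay 46703): balance=307192
step 4 (pay 44426): balance=270998
step 5 (pay 50448): balance=227812
step 6 (pay 51455): balance=182462
step 7 (pay 43794): balance=143557
step 8 (pay 46059): balance=101345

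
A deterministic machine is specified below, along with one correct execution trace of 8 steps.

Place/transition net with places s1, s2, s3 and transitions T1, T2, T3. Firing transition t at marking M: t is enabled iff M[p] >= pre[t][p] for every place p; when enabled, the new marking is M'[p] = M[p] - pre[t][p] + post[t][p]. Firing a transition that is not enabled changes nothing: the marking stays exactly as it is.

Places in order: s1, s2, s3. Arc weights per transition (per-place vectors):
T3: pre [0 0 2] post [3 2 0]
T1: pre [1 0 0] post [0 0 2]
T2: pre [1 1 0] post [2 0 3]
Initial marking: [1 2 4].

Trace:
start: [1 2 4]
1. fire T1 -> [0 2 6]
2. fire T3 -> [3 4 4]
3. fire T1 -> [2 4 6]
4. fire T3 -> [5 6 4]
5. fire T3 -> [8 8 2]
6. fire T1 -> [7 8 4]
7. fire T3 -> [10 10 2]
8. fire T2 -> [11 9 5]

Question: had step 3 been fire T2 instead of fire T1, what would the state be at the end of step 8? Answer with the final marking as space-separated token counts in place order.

(re-executing from step 3 with the substitution; state before step 3: [3 4 4])
3. fire T2 -> [4 3 7]
4. fire T3 -> [7 5 5]
5. fire T3 -> [10 7 3]
6. fire T1 -> [9 7 5]
7. fire T3 -> [12 9 3]
8. fire T2 -> [13 8 6]

13 8 6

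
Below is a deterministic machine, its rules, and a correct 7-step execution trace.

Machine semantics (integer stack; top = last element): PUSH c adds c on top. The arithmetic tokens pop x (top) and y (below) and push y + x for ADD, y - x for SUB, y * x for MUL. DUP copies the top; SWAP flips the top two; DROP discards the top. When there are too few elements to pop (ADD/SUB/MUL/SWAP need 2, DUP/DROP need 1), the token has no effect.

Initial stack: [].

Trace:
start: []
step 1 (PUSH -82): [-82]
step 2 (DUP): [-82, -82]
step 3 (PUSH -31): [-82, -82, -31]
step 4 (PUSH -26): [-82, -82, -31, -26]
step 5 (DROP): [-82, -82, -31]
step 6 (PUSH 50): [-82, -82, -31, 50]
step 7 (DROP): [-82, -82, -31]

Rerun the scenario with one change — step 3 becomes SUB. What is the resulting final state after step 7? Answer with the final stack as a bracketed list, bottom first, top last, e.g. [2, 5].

[0]

(re-executing from step 3 with the substitution; state before step 3: [-82, -82])
step 3 (SUB): [0]
step 4 (PUSH -26): [0, -26]
step 5 (DROP): [0]
step 6 (PUSH 50): [0, 50]
step 7 (DROP): [0]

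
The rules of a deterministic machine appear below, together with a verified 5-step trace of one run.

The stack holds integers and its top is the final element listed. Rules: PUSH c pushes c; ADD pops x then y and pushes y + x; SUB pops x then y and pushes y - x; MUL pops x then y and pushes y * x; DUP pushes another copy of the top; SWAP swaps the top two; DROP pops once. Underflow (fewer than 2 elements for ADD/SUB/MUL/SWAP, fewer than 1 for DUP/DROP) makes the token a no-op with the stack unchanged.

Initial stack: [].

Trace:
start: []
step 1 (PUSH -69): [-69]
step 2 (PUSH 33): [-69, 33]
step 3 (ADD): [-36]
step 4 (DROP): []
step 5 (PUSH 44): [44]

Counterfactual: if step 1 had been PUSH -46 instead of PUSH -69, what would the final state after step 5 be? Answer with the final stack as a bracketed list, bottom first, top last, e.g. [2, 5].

[44]

(re-executing from step 1 with the substitution; state before step 1: [])
step 1 (PUSH -46): [-46]
step 2 (PUSH 33): [-46, 33]
step 3 (ADD): [-13]
step 4 (DROP): []
step 5 (PUSH 44): [44]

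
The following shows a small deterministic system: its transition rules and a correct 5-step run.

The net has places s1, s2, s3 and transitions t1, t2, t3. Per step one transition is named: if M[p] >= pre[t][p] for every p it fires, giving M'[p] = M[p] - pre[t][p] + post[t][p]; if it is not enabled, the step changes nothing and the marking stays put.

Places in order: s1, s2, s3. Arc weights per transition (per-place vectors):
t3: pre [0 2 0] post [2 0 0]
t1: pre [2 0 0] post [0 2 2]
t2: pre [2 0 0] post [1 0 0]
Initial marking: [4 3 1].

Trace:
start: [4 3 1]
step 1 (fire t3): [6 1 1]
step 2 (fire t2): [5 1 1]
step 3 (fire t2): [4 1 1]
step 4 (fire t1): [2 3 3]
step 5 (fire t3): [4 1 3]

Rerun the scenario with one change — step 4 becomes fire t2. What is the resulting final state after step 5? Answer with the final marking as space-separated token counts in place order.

3 1 1

(re-executing from step 4 with the substitution; state before step 4: [4 1 1])
step 4 (fire t2): [3 1 1]
step 5 (fire t3): [3 1 1]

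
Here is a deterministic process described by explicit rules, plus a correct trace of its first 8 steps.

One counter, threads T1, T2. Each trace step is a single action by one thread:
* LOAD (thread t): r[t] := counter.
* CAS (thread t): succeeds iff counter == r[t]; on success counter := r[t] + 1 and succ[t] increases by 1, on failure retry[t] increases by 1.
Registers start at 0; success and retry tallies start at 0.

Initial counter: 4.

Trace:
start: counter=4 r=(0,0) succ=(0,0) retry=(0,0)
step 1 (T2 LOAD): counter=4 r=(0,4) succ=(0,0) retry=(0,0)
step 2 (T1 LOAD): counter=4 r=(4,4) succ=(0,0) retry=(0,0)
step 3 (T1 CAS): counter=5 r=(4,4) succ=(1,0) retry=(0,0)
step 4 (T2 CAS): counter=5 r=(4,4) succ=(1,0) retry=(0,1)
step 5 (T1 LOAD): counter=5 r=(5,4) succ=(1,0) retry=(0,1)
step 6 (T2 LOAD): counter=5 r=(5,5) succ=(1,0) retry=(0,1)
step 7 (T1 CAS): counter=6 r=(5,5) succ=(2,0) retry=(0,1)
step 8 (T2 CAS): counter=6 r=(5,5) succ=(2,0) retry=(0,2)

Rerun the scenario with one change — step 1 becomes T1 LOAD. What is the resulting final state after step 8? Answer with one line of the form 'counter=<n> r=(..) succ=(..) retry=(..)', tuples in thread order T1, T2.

(re-executing from step 1 with the substitution; state before step 1: counter=4 r=(0,0) succ=(0,0) retry=(0,0))
step 1 (T1 LOAD): counter=4 r=(4,0) succ=(0,0) retry=(0,0)
step 2 (T1 LOAD): counter=4 r=(4,0) succ=(0,0) retry=(0,0)
step 3 (T1 CAS): counter=5 r=(4,0) succ=(1,0) retry=(0,0)
step 4 (T2 CAS): counter=5 r=(4,0) succ=(1,0) retry=(0,1)
step 5 (T1 LOAD): counter=5 r=(5,0) succ=(1,0) retry=(0,1)
step 6 (T2 LOAD): counter=5 r=(5,5) succ=(1,0) retry=(0,1)
step 7 (T1 CAS): counter=6 r=(5,5) succ=(2,0) retry=(0,1)
step 8 (T2 CAS): counter=6 r=(5,5) succ=(2,0) retry=(0,2)

counter=6 r=(5,5) succ=(2,0) retry=(0,2)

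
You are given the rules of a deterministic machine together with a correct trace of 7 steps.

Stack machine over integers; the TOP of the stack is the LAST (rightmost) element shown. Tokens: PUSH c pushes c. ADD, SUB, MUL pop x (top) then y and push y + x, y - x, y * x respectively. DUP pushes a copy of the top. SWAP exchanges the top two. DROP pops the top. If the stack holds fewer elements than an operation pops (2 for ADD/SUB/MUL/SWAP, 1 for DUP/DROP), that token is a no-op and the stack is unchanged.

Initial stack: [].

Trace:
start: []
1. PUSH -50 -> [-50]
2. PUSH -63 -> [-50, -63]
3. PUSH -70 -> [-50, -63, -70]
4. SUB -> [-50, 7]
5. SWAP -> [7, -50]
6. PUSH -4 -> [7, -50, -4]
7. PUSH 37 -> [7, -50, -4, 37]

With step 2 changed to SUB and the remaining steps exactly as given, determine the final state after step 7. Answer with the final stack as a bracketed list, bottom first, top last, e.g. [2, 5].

(re-executing from step 2 with the substitution; state before step 2: [-50])
2. SUB -> [-50]
3. PUSH -70 -> [-50, -70]
4. SUB -> [20]
5. SWAP -> [20]
6. PUSH -4 -> [20, -4]
7. PUSH 37 -> [20, -4, 37]

[20, -4, 37]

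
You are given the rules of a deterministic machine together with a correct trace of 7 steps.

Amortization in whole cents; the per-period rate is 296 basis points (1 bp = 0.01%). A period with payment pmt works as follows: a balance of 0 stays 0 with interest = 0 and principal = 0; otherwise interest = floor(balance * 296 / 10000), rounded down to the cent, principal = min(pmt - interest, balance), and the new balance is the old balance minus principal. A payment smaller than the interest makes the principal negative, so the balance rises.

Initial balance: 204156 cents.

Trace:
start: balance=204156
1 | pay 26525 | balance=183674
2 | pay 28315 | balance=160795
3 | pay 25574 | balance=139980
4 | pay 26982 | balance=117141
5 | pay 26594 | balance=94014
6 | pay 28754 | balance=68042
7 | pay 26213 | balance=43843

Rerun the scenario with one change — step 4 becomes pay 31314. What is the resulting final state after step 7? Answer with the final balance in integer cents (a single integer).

39115

(re-executing from step 4 with the substitution; state before step 4: balance=139980)
4 | pay 31314 | balance=112809
5 | pay 26594 | balance=89554
6 | pay 28754 | balance=63450
7 | pay 26213 | balance=39115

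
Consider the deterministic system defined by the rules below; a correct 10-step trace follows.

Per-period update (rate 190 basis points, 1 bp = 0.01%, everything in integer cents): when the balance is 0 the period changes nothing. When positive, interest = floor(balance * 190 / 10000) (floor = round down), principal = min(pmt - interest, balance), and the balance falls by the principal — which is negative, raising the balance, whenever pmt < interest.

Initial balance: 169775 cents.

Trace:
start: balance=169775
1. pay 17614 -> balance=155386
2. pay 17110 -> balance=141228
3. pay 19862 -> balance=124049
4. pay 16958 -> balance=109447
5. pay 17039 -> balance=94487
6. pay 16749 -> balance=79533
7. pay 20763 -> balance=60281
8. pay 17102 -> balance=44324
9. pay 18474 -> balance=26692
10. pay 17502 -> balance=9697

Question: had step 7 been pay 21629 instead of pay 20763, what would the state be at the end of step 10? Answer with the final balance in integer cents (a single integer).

8780

(re-executing from step 7 with the substitution; state before step 7: balance=79533)
7. pay 21629 -> balance=59415
8. pay 17102 -> balance=43441
9. pay 18474 -> balance=25792
10. pay 17502 -> balance=8780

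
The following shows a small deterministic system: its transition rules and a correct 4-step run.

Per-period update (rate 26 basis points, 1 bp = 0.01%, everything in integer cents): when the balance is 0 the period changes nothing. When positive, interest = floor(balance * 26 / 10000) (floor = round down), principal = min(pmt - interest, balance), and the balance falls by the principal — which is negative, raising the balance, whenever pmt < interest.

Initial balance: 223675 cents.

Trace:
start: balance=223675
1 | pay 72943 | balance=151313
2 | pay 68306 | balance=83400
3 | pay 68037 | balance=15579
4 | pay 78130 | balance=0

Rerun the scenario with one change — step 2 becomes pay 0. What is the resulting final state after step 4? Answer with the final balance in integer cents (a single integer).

6151

(re-executing from step 2 with the substitution; state before step 2: balance=151313)
2 | pay 0 | balance=151706
3 | pay 68037 | balance=84063
4 | pay 78130 | balance=6151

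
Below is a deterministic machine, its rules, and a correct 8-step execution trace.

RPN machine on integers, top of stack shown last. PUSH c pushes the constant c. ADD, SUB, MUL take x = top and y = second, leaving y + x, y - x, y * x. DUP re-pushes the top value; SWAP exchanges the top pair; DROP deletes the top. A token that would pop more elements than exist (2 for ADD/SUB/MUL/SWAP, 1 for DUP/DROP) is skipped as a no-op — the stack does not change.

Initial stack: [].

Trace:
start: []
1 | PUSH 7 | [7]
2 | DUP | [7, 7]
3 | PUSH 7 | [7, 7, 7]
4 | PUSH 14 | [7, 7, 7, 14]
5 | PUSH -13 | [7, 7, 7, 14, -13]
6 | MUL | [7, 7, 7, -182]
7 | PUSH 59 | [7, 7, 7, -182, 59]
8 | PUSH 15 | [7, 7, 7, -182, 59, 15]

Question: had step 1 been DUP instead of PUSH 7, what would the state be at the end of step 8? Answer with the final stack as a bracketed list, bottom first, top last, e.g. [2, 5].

[7, -182, 59, 15]

(re-executing from step 1 with the substitution; state before step 1: [])
1 | DUP | []
2 | DUP | []
3 | PUSH 7 | [7]
4 | PUSH 14 | [7, 14]
5 | PUSH -13 | [7, 14, -13]
6 | MUL | [7, -182]
7 | PUSH 59 | [7, -182, 59]
8 | PUSH 15 | [7, -182, 59, 15]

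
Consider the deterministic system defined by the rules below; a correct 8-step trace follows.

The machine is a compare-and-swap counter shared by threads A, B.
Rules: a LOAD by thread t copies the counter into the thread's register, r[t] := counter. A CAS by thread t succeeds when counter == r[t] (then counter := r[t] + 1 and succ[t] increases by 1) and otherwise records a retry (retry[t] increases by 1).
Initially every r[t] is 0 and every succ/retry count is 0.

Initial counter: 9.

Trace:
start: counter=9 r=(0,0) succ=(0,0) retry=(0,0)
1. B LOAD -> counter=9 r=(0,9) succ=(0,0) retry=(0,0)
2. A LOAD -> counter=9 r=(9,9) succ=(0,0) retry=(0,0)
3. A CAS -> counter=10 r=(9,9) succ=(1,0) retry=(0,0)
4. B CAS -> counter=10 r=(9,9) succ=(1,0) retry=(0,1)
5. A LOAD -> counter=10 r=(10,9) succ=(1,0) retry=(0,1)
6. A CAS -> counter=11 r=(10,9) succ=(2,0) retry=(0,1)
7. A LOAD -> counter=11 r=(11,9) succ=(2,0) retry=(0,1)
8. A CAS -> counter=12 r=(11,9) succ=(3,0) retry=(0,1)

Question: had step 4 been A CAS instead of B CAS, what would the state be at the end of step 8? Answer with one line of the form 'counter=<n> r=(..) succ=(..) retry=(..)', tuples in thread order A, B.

counter=12 r=(11,9) succ=(3,0) retry=(1,0)

(re-executing from step 4 with the substitution; state before step 4: counter=10 r=(9,9) succ=(1,0) retry=(0,0))
4. A CAS -> counter=10 r=(9,9) succ=(1,0) retry=(1,0)
5. A LOAD -> counter=10 r=(10,9) succ=(1,0) retry=(1,0)
6. A CAS -> counter=11 r=(10,9) succ=(2,0) retry=(1,0)
7. A LOAD -> counter=11 r=(11,9) succ=(2,0) retry=(1,0)
8. A CAS -> counter=12 r=(11,9) succ=(3,0) retry=(1,0)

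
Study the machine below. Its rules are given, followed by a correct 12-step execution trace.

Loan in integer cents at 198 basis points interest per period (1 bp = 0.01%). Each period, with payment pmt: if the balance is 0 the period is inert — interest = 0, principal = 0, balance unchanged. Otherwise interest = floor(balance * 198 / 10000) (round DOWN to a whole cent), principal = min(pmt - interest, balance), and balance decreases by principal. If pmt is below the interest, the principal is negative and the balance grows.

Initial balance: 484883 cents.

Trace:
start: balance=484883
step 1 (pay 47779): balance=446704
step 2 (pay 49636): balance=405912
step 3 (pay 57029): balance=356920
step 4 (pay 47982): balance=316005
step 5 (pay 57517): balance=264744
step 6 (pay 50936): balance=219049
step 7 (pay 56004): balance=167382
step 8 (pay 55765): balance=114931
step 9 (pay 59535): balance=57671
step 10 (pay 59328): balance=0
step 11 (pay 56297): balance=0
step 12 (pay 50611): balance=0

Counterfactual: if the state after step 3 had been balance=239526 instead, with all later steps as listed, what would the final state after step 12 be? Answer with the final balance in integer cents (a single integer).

0

state after step 3 := balance=239526
step 4 (pay 47982): balance=196286
step 5 (pay 57517): balance=142655
step 6 (pay 50936): balance=94543
step 7 (pay 56004): balance=40410
step 8 (pay 55765): balance=0
step 9 (pay 59535): balance=0
step 10 (pay 59328): balance=0
step 11 (pay 56297): balance=0
step 12 (pay 50611): balance=0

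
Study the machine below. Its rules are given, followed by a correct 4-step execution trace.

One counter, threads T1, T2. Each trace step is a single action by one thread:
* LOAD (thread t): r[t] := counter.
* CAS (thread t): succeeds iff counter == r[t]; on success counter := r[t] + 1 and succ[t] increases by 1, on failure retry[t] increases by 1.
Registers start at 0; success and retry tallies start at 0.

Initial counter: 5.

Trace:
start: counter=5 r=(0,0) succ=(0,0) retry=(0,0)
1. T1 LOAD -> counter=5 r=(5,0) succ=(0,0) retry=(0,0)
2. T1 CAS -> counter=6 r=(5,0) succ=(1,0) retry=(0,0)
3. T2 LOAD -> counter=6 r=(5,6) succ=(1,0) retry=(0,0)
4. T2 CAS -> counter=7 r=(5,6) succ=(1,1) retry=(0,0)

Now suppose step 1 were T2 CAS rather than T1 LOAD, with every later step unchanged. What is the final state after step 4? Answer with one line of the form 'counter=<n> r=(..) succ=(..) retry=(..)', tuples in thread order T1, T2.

counter=6 r=(0,5) succ=(0,1) retry=(1,1)

(re-executing from step 1 with the substitution; state before step 1: counter=5 r=(0,0) succ=(0,0) retry=(0,0))
1. T2 CAS -> counter=5 r=(0,0) succ=(0,0) retry=(0,1)
2. T1 CAS -> counter=5 r=(0,0) succ=(0,0) retry=(1,1)
3. T2 LOAD -> counter=5 r=(0,5) succ=(0,0) retry=(1,1)
4. T2 CAS -> counter=6 r=(0,5) succ=(0,1) retry=(1,1)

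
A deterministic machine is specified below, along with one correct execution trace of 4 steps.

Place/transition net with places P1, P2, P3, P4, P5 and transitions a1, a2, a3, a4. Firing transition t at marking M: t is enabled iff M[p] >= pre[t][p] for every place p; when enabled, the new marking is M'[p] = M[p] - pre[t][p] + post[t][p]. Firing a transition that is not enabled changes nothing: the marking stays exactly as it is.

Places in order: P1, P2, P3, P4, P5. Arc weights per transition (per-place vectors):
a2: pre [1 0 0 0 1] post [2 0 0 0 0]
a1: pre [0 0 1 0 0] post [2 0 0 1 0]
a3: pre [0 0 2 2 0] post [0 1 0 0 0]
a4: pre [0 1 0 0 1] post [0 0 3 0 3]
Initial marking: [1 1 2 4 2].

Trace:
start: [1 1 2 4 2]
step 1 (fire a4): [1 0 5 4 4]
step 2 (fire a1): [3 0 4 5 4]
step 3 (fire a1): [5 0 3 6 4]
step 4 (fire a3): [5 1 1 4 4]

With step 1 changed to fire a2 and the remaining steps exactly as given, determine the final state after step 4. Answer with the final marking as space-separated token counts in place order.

6 1 0 6 1

(re-executing from step 1 with the substitution; state before step 1: [1 1 2 4 2])
step 1 (fire a2): [2 1 2 4 1]
step 2 (fire a1): [4 1 1 5 1]
step 3 (fire a1): [6 1 0 6 1]
step 4 (fire a3): [6 1 0 6 1]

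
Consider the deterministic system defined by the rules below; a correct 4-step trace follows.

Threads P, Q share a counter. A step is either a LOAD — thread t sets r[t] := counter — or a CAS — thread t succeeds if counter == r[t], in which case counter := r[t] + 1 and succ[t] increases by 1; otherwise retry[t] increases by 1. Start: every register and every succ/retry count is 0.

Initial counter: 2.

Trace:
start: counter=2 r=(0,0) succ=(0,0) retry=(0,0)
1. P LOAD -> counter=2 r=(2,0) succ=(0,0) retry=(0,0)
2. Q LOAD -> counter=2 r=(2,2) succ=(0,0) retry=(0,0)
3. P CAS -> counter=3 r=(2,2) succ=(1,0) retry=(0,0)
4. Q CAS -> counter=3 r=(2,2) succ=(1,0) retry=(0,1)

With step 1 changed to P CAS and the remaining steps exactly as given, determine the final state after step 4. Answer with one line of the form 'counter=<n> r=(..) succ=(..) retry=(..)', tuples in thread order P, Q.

counter=3 r=(0,2) succ=(0,1) retry=(2,0)

(re-executing from step 1 with the substitution; state before step 1: counter=2 r=(0,0) succ=(0,0) retry=(0,0))
1. P CAS -> counter=2 r=(0,0) succ=(0,0) retry=(1,0)
2. Q LOAD -> counter=2 r=(0,2) succ=(0,0) retry=(1,0)
3. P CAS -> counter=2 r=(0,2) succ=(0,0) retry=(2,0)
4. Q CAS -> counter=3 r=(0,2) succ=(0,1) retry=(2,0)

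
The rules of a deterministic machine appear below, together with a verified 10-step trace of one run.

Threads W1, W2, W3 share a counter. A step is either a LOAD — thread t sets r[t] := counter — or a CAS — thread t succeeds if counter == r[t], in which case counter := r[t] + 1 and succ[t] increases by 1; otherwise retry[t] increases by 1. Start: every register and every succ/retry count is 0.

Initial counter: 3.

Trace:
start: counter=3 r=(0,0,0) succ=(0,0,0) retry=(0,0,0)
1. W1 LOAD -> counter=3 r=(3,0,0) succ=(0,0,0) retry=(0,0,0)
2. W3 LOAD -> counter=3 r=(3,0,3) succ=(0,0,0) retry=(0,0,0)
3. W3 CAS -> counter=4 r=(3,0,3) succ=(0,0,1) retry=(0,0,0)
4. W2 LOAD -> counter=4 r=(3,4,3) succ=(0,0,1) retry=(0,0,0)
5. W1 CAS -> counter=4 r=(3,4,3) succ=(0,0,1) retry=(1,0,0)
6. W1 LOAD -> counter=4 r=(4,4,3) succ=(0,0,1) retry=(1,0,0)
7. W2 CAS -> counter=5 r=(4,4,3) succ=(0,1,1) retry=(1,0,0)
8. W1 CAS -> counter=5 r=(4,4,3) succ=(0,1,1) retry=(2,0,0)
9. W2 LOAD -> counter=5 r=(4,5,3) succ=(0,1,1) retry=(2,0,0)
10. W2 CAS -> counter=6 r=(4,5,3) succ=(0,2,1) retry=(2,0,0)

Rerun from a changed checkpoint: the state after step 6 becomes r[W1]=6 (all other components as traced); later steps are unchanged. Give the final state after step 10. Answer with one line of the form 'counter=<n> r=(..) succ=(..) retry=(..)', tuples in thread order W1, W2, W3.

counter=6 r=(6,5,3) succ=(0,2,1) retry=(2,0,0)

state after step 6 := counter=4 r=(6,4,3) succ=(0,0,1) retry=(1,0,0)
7. W2 CAS -> counter=5 r=(6,4,3) succ=(0,1,1) retry=(1,0,0)
8. W1 CAS -> counter=5 r=(6,4,3) succ=(0,1,1) retry=(2,0,0)
9. W2 LOAD -> counter=5 r=(6,5,3) succ=(0,1,1) retry=(2,0,0)
10. W2 CAS -> counter=6 r=(6,5,3) succ=(0,2,1) retry=(2,0,0)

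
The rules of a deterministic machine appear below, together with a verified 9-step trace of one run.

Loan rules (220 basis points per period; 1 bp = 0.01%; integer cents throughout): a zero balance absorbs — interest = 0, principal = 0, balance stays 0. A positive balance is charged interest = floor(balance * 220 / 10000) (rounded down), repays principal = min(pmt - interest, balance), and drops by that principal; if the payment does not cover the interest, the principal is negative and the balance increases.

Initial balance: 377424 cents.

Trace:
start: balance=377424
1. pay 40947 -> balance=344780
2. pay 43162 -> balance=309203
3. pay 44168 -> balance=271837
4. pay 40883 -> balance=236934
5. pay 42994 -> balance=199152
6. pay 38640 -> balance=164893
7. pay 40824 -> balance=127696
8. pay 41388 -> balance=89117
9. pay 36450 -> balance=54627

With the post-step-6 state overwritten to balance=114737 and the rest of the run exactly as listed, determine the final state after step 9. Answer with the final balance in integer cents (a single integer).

1088

state after step 6 := balance=114737
7. pay 40824 -> balance=76437
8. pay 41388 -> balance=36730
9. pay 36450 -> balance=1088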